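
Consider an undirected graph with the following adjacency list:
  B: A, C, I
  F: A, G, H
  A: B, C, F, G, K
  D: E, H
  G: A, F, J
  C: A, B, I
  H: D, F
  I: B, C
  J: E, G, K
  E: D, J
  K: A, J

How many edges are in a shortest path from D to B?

4

Distance 0: D.
Distance 1: E, H.
Distance 2: F, J.
Distance 3: A, G, K.
Distance 4: B, C — contains B.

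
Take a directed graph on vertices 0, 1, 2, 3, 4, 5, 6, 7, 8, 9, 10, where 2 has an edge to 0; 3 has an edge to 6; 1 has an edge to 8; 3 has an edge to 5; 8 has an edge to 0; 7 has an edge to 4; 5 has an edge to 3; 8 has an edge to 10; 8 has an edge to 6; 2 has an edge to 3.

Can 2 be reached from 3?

Explore from 3.
Distance 1: reach 5, 6.
The search from 3 is exhausted; no directed path reaches 2.

No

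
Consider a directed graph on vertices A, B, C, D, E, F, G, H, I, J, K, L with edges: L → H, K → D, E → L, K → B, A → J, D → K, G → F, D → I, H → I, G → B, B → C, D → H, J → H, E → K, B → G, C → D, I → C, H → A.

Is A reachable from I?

Yes

Explore from I.
Distance 1: reach C.
Distance 2: reach D.
Distance 3: reach H, K.
Distance 4: reach A, B.
Found A.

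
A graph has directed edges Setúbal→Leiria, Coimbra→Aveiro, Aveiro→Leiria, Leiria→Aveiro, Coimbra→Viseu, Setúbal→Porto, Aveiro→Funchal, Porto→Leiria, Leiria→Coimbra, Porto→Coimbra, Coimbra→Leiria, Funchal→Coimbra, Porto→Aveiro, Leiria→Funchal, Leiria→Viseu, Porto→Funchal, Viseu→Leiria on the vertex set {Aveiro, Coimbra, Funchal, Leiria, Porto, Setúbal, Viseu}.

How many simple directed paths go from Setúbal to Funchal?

15

Setúbal→Leiria→Aveiro→Funchal
Setúbal→Leiria→Coimbra→Aveiro→Funchal
Setúbal→Leiria→Funchal
Setúbal→Porto→Aveiro→Funchal
Setúbal→Porto→Aveiro→Leiria→Funchal
Setúbal→Porto→Coimbra→Aveiro→Funchal
Setúbal→Porto→Coimbra→Aveiro→Leiria→Funchal
Setúbal→Porto→Coimbra→Leiria→Aveiro→Funchal
Setúbal→Porto→Coimbra→Leiria→Funchal
Setúbal→Porto→Coimbra→Viseu→Leiria→Aveiro→Funchal
Setúbal→Porto→Coimbra→Viseu→Leiria→Funchal
Setúbal→Porto→Funchal
Setúbal→Porto→Leiria→Aveiro→Funchal
Setúbal→Porto→Leiria→Coimbra→Aveiro→Funchal
Setúbal→Porto→Leiria→Funchal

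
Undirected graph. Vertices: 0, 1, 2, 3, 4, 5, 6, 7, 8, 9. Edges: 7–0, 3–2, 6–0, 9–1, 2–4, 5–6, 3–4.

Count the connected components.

From 0: component {0, 5, 6, 7}.
From 1: component {1, 9}.
From 2: component {2, 3, 4}.
From 8: component {8}.
That's 4 components.

4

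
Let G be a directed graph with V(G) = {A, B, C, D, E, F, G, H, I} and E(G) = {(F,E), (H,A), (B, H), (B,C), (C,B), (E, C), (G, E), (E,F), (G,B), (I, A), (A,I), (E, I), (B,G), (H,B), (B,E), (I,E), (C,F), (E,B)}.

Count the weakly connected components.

From A: component {A, B, C, E, F, G, H, I}.
From D: component {D}.
That's 2 components.

2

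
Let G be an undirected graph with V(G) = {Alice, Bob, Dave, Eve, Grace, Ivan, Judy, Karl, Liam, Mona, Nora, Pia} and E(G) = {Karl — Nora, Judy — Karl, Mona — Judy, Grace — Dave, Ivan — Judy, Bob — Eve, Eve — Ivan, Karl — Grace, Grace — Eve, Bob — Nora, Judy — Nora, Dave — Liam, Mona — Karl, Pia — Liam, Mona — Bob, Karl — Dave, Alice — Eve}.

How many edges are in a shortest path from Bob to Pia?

Distance 0: Bob.
Distance 1: Eve, Mona, Nora.
Distance 2: Alice, Grace, Ivan, Judy, Karl.
Distance 3: Dave.
Distance 4: Liam.
Distance 5: Pia — contains Pia.

5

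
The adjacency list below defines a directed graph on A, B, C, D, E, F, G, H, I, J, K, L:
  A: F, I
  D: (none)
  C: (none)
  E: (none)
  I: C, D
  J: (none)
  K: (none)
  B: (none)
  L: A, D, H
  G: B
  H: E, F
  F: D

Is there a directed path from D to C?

No

D has no outgoing edges, so nothing is reachable from it.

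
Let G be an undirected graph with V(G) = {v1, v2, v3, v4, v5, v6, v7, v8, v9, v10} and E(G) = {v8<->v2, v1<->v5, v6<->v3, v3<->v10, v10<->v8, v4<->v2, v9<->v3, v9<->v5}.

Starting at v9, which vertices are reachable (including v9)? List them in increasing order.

v1, v2, v3, v4, v5, v6, v8, v9, v10

Start at v9.
Its neighbours: v3, v5.
Then their neighbours: v1, v6, v10.
Then next layer: v8.
Then next layer: v2.
Then next layer: v4.
Nothing further is reachable.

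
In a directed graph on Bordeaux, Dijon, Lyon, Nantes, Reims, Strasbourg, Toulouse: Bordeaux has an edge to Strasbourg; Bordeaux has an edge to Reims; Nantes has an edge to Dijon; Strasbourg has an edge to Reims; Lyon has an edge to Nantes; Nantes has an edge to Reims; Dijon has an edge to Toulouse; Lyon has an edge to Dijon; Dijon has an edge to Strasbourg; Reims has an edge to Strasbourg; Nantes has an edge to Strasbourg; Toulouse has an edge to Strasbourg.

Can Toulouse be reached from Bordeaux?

Explore from Bordeaux.
Distance 1: reach Reims, Strasbourg.
The search from Bordeaux is exhausted; no directed path reaches Toulouse.

No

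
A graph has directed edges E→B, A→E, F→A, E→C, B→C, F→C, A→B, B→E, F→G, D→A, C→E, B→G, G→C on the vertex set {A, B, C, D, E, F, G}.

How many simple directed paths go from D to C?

6

D→A→B→C
D→A→B→E→C
D→A→B→G→C
D→A→E→B→C
D→A→E→B→G→C
D→A→E→C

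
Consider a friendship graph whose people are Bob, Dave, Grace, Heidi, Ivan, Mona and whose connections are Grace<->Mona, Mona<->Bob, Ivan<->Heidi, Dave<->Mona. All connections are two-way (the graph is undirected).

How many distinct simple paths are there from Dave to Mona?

Dave–Mona

1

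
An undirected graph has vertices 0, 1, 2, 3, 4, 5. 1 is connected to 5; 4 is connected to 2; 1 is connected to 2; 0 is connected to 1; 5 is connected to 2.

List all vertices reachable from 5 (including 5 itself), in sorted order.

Start at 5.
Its neighbours: 1, 2.
Then their neighbours: 0, 4.
Nothing further is reachable.

0, 1, 2, 4, 5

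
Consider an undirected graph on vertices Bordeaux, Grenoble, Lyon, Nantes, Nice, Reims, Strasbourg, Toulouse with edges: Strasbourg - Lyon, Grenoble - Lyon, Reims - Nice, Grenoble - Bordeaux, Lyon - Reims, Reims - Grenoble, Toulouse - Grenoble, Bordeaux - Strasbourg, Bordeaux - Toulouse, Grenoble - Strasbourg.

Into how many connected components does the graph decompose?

From Bordeaux: component {Bordeaux, Grenoble, Lyon, Nice, Reims, Strasbourg, Toulouse}.
From Nantes: component {Nantes}.
That's 2 components.

2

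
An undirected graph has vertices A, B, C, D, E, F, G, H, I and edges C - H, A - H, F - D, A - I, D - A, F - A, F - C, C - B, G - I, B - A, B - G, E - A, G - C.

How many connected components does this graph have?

From A: component {A, B, C, D, E, F, G, H, I}.
That's 1 component.

1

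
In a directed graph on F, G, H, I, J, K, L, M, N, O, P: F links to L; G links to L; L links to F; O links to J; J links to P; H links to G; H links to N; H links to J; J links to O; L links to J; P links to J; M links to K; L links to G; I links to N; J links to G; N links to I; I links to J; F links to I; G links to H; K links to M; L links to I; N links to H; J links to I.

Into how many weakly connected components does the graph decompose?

From F: component {F, G, H, I, J, L, N, O, P}.
From K: component {K, M}.
That's 2 components.

2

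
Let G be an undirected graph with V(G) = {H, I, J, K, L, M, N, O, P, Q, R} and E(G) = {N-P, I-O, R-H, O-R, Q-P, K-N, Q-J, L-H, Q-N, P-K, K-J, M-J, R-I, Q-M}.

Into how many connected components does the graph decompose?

2

From H: component {H, I, L, O, R}.
From J: component {J, K, M, N, P, Q}.
That's 2 components.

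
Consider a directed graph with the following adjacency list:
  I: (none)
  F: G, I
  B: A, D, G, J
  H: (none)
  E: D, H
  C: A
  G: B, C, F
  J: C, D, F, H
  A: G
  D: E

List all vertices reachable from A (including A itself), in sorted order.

Start at A.
Its neighbours: G.
Then their neighbours: B, C, F.
Then next layer: D, I, J.
Then next layer: E, H.
Every vertex is now reached.

A, B, C, D, E, F, G, H, I, J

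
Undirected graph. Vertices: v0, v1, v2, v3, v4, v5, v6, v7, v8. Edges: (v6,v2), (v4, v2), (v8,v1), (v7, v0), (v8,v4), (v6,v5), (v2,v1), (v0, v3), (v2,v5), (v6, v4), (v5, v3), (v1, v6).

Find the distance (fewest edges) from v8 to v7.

Distance 0: v8.
Distance 1: v1, v4.
Distance 2: v2, v6.
Distance 3: v5.
Distance 4: v3.
Distance 5: v0.
Distance 6: v7 — contains v7.

6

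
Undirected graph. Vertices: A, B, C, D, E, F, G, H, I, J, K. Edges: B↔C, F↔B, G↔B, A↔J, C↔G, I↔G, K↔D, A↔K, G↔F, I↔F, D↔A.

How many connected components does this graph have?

From A: component {A, D, J, K}.
From B: component {B, C, F, G, I}.
From E: component {E}.
From H: component {H}.
That's 4 components.

4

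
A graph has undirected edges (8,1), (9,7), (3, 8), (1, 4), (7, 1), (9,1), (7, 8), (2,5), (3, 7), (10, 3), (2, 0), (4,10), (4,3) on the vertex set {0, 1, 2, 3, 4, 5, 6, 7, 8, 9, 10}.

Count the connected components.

3

From 0: component {0, 2, 5}.
From 1: component {1, 3, 4, 7, 8, 9, 10}.
From 6: component {6}.
That's 3 components.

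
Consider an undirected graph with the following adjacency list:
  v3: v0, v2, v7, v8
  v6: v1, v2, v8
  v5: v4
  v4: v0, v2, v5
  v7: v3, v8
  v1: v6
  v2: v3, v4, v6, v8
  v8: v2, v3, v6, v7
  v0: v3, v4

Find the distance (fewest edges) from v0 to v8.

Distance 0: v0.
Distance 1: v3, v4.
Distance 2: v2, v5, v7, v8 — contains v8.

2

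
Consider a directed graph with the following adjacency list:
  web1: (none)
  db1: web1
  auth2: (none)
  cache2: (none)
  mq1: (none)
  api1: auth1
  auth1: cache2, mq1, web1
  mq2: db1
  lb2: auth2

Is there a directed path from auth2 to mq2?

auth2 has no outgoing edges, so nothing is reachable from it.

No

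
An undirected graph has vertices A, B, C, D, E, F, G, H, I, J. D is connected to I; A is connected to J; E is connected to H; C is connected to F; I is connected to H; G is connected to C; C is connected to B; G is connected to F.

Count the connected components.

From A: component {A, J}.
From B: component {B, C, F, G}.
From D: component {D, E, H, I}.
That's 3 components.

3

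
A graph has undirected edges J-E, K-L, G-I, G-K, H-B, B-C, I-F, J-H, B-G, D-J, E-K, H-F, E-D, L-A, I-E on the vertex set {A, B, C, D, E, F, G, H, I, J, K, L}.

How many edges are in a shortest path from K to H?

3

Distance 0: K.
Distance 1: E, G, L.
Distance 2: A, B, D, I, J.
Distance 3: C, F, H — contains H.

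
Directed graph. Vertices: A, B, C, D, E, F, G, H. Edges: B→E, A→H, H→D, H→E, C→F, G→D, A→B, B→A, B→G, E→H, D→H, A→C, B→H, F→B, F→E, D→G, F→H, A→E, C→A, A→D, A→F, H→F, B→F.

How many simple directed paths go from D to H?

1

D→H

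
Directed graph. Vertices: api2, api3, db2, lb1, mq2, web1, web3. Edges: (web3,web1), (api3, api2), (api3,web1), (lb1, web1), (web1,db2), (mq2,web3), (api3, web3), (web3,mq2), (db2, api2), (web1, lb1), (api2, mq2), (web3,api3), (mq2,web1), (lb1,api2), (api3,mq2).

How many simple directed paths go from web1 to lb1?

1

web1→lb1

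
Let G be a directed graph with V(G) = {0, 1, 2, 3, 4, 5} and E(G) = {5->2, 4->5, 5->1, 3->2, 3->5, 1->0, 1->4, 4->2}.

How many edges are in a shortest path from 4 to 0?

Distance 0: 4.
Distance 1: 2, 5.
Distance 2: 1.
Distance 3: 0 — contains 0.

3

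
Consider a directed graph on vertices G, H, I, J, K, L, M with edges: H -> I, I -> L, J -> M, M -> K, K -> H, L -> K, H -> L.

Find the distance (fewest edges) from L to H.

2

Distance 0: L.
Distance 1: K.
Distance 2: H — contains H.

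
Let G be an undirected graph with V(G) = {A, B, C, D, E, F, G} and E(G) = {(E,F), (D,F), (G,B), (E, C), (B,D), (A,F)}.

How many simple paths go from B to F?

1

B–D–F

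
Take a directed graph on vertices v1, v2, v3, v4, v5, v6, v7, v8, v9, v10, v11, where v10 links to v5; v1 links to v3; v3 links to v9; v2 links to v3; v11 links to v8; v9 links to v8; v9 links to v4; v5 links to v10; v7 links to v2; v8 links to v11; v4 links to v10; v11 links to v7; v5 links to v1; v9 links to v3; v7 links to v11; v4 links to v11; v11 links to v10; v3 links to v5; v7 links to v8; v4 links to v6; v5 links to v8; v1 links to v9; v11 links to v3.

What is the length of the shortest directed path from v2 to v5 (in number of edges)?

Distance 0: v2.
Distance 1: v3.
Distance 2: v5, v9 — contains v5.

2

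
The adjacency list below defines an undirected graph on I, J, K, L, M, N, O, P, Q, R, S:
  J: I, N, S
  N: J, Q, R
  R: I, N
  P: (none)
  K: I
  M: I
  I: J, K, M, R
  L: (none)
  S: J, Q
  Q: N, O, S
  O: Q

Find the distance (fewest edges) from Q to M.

Distance 0: Q.
Distance 1: N, O, S.
Distance 2: J, R.
Distance 3: I.
Distance 4: K, M — contains M.

4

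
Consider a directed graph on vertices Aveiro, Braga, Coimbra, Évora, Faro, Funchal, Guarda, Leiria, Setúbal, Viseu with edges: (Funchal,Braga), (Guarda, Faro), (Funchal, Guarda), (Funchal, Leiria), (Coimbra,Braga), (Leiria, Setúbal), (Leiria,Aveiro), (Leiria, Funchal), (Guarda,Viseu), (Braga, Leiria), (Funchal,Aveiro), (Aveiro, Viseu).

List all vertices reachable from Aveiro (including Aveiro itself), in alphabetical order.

Start at Aveiro.
Its neighbours: Viseu.
Nothing further is reachable.

Aveiro, Viseu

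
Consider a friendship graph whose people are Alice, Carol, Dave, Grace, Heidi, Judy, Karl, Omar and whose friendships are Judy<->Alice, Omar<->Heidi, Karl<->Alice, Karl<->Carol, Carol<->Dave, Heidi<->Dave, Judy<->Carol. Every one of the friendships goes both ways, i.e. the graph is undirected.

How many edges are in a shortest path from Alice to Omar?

Distance 0: Alice.
Distance 1: Judy, Karl.
Distance 2: Carol.
Distance 3: Dave.
Distance 4: Heidi.
Distance 5: Omar — contains Omar.

5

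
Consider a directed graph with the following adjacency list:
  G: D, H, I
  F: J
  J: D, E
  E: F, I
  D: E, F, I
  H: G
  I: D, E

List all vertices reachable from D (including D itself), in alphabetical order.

D, E, F, I, J

Start at D.
Its neighbours: E, F, I.
Then their neighbours: J.
Nothing further is reachable.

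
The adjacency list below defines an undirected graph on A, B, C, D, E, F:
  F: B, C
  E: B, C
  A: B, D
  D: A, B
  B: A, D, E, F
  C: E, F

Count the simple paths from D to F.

D–A–B–E–C–F
D–A–B–F
D–B–E–C–F
D–B–F

4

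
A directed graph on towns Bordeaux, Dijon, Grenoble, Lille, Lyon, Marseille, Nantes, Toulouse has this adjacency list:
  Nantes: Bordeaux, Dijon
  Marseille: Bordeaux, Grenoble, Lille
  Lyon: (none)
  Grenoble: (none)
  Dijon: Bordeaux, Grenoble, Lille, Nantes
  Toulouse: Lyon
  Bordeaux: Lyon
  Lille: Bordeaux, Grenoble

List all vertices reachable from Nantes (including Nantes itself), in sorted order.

Bordeaux, Dijon, Grenoble, Lille, Lyon, Nantes

Start at Nantes.
Its neighbours: Bordeaux, Dijon.
Then their neighbours: Grenoble, Lille, Lyon.
Nothing further is reachable.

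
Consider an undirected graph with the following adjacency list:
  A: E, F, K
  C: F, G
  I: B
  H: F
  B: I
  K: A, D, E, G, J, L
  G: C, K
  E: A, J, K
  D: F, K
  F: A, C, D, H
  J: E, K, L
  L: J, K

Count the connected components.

2

From A: component {A, C, D, E, F, G, H, J, K, L}.
From B: component {B, I}.
That's 2 components.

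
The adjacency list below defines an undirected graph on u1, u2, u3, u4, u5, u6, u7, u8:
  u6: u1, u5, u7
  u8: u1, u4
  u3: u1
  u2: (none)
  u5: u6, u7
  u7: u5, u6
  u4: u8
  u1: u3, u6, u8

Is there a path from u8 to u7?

Yes

Explore from u8.
Distance 1: reach u1, u4.
Distance 2: reach u3, u6.
Distance 3: reach u5, u7.
Found u7.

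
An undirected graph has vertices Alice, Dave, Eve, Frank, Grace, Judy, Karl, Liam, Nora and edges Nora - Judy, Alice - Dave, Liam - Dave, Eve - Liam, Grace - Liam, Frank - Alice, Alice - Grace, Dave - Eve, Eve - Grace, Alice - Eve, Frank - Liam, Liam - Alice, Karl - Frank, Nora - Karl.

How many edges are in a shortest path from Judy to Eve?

5

Distance 0: Judy.
Distance 1: Nora.
Distance 2: Karl.
Distance 3: Frank.
Distance 4: Alice, Liam.
Distance 5: Dave, Eve, Grace — contains Eve.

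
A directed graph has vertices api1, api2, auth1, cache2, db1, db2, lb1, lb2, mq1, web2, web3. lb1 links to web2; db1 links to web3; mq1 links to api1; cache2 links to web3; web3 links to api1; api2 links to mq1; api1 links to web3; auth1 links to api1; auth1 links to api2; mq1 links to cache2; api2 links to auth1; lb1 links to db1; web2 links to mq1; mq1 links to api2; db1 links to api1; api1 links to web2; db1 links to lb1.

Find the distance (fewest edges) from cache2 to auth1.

Distance 0: cache2.
Distance 1: web3.
Distance 2: api1.
Distance 3: web2.
Distance 4: mq1.
Distance 5: api2.
Distance 6: auth1 — contains auth1.

6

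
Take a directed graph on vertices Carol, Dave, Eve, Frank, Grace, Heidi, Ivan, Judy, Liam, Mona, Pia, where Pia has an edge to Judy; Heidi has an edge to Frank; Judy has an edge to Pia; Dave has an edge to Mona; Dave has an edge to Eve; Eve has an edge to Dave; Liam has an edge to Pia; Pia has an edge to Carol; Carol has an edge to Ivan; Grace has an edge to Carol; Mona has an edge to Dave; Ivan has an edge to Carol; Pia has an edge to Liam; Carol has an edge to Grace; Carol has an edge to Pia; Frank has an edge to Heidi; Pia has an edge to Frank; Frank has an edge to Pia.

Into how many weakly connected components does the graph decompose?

From Carol: component {Carol, Frank, Grace, Heidi, Ivan, Judy, Liam, Pia}.
From Dave: component {Dave, Eve, Mona}.
That's 2 components.

2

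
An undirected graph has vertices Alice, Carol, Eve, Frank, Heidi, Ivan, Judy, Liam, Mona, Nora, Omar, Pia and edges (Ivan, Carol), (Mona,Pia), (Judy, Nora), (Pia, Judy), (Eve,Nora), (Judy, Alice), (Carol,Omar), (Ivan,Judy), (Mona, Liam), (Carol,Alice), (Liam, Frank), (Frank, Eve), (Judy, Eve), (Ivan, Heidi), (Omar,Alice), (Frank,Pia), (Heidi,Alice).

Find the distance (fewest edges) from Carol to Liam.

5

Distance 0: Carol.
Distance 1: Alice, Ivan, Omar.
Distance 2: Heidi, Judy.
Distance 3: Eve, Nora, Pia.
Distance 4: Frank, Mona.
Distance 5: Liam — contains Liam.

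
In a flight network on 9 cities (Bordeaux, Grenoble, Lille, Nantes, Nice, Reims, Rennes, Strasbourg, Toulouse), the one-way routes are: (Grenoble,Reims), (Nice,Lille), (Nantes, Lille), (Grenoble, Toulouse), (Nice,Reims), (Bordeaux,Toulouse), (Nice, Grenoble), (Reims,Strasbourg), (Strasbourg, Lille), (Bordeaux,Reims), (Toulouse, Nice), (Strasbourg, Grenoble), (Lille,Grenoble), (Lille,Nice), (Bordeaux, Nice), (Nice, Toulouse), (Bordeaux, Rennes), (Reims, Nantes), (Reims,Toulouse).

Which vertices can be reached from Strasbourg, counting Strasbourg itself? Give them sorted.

Grenoble, Lille, Nantes, Nice, Reims, Strasbourg, Toulouse

Start at Strasbourg.
Its neighbours: Grenoble, Lille.
Then their neighbours: Nice, Reims, Toulouse.
Then next layer: Nantes.
Nothing further is reachable.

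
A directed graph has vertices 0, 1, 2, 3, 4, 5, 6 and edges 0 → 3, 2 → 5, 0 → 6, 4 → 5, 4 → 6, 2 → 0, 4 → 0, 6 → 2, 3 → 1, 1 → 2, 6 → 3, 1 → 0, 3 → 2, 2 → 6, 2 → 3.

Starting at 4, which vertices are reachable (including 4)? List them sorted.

0, 1, 2, 3, 4, 5, 6

Start at 4.
Its neighbours: 0, 5, 6.
Then their neighbours: 2, 3.
Then next layer: 1.
Every vertex is now reached.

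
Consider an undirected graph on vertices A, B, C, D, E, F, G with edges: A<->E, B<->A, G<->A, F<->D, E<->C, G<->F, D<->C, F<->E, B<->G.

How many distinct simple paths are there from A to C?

A–B–G–F–D–C
A–B–G–F–E–C
A–E–C
A–E–F–D–C
A–G–F–D–C
A–G–F–E–C

6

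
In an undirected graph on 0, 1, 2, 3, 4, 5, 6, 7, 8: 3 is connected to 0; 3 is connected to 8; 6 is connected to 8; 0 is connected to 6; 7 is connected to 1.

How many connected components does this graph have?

From 0: component {0, 3, 6, 8}.
From 1: component {1, 7}.
From 2: component {2}.
From 4: component {4}.
From 5: component {5}.
That's 5 components.

5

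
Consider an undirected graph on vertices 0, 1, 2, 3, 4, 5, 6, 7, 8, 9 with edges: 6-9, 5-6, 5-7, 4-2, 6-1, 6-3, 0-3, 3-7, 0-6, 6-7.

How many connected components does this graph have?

From 0: component {0, 1, 3, 5, 6, 7, 9}.
From 2: component {2, 4}.
From 8: component {8}.
That's 3 components.

3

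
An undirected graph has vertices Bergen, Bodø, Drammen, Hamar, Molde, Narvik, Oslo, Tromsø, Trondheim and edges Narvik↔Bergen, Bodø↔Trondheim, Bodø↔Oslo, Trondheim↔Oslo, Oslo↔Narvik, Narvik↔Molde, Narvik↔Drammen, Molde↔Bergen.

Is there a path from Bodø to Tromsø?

Explore from Bodø.
Distance 1: reach Oslo, Trondheim.
Distance 2: reach Narvik.
Distance 3: reach Bergen, Drammen, Molde.
The search is exhausted without reaching Tromsø; it lies in a different component.

No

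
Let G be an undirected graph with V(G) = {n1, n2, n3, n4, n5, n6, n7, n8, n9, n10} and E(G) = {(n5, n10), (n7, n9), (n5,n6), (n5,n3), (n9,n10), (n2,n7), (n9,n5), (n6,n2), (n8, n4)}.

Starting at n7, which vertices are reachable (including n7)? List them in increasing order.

n2, n3, n5, n6, n7, n9, n10

Start at n7.
Its neighbours: n2, n9.
Then their neighbours: n5, n6, n10.
Then next layer: n3.
Nothing further is reachable.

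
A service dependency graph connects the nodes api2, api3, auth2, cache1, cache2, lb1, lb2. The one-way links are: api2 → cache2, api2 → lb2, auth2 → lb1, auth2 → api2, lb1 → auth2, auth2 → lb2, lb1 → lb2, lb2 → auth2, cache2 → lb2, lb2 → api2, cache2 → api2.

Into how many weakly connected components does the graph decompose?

3

From api2: component {api2, auth2, cache2, lb1, lb2}.
From api3: component {api3}.
From cache1: component {cache1}.
That's 3 components.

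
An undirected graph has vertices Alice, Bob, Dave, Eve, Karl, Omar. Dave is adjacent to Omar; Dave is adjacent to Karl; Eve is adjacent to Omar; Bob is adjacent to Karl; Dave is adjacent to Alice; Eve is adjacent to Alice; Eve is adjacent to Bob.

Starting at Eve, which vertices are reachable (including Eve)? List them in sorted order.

Start at Eve.
Its neighbours: Alice, Bob, Omar.
Then their neighbours: Dave, Karl.
Every vertex is now reached.

Alice, Bob, Dave, Eve, Karl, Omar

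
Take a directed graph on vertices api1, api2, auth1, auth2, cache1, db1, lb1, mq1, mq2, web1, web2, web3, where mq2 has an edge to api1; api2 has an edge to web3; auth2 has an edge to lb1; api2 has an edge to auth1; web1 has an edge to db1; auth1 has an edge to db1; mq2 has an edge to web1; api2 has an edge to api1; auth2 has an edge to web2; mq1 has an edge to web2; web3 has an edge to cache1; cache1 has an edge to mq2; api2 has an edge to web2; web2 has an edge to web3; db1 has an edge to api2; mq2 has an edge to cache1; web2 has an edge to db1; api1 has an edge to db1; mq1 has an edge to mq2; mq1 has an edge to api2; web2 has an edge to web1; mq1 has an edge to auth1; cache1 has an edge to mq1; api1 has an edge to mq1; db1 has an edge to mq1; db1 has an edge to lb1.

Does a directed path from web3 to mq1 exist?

Yes

Explore from web3.
Distance 1: reach cache1.
Distance 2: reach mq1, mq2.
Found mq1.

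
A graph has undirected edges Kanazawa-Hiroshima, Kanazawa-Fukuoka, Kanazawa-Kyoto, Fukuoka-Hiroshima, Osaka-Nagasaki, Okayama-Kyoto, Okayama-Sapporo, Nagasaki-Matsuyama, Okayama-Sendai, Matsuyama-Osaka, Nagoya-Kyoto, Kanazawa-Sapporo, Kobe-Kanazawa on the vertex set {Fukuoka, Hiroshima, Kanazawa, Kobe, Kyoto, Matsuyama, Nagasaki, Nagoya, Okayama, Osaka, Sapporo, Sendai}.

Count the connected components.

From Fukuoka: component {Fukuoka, Hiroshima, Kanazawa, Kobe, Kyoto, Nagoya, Okayama, Sapporo, Sendai}.
From Matsuyama: component {Matsuyama, Nagasaki, Osaka}.
That's 2 components.

2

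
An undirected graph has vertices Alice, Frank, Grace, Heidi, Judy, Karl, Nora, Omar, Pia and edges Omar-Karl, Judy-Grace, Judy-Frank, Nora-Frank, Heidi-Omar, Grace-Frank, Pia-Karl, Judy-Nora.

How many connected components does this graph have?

3

From Alice: component {Alice}.
From Frank: component {Frank, Grace, Judy, Nora}.
From Heidi: component {Heidi, Karl, Omar, Pia}.
That's 3 components.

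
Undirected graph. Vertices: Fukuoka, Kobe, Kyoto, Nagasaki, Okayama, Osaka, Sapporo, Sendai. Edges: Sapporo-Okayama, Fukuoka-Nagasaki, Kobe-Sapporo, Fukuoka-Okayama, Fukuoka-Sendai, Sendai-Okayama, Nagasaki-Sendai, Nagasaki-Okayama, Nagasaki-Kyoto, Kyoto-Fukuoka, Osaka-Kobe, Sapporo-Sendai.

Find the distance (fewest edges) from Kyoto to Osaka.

5

Distance 0: Kyoto.
Distance 1: Fukuoka, Nagasaki.
Distance 2: Okayama, Sendai.
Distance 3: Sapporo.
Distance 4: Kobe.
Distance 5: Osaka — contains Osaka.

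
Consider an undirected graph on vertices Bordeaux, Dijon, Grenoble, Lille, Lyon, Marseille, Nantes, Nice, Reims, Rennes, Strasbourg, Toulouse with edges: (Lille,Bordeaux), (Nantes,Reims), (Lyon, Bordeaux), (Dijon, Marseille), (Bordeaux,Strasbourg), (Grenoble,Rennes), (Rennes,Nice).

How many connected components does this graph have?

5

From Bordeaux: component {Bordeaux, Lille, Lyon, Strasbourg}.
From Dijon: component {Dijon, Marseille}.
From Grenoble: component {Grenoble, Nice, Rennes}.
From Nantes: component {Nantes, Reims}.
From Toulouse: component {Toulouse}.
That's 5 components.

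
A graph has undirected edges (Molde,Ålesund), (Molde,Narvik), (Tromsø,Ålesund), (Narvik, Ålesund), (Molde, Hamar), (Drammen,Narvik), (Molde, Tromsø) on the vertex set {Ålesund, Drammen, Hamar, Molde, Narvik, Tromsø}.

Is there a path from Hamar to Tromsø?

Yes

Explore from Hamar.
Distance 1: reach Molde.
Distance 2: reach Ålesund, Narvik, Tromsø.
Found Tromsø.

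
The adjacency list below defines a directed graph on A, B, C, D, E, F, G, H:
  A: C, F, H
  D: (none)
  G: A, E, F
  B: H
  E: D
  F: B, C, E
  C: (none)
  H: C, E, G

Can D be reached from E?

Yes

Explore from E.
Distance 1: reach D.
Found D.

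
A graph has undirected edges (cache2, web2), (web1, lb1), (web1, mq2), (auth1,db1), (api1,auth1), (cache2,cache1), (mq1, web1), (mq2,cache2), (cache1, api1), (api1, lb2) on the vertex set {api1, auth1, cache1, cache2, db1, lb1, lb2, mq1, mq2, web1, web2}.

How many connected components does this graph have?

1

From api1: component {api1, auth1, cache1, cache2, db1, lb1, lb2, mq1, mq2, web1, web2}.
That's 1 component.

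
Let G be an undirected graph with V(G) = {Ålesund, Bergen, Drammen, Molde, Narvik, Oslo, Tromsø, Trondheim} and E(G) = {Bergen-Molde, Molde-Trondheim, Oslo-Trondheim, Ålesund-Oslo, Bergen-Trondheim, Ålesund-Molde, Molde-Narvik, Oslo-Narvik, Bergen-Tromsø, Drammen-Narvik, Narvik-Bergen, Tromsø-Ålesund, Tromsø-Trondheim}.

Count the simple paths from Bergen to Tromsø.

Bergen–Molde–Ålesund–Oslo–Trondheim–Tromsø
Bergen–Molde–Ålesund–Tromsø
Bergen–Molde–Narvik–Oslo–Ålesund–Tromsø
Bergen–Molde–Narvik–Oslo–Trondheim–Tromsø
Bergen–Molde–Trondheim–Oslo–Ålesund–Tromsø
Bergen–Molde–Trondheim–Tromsø
Bergen–Narvik–Molde–Ålesund–Oslo–Trondheim–Tromsø
Bergen–Narvik–Molde–Ålesund–Tromsø
... and 12 more.

20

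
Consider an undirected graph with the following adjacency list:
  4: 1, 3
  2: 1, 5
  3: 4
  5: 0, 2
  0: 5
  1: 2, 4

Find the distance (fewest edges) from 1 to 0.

Distance 0: 1.
Distance 1: 2, 4.
Distance 2: 3, 5.
Distance 3: 0 — contains 0.

3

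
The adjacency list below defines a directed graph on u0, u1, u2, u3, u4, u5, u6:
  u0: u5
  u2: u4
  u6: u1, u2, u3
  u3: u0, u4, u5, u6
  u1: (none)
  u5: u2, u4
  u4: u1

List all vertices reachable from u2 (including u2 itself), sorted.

Start at u2.
Its neighbours: u4.
Then their neighbours: u1.
Nothing further is reachable.

u1, u2, u4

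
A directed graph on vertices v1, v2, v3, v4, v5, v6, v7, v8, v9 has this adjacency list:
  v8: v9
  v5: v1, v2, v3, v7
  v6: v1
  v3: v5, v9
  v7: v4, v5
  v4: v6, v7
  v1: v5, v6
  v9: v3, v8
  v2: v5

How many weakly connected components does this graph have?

From v1: component {v1, v2, v3, v4, v5, v6, v7, v8, v9}.
That's 1 component.

1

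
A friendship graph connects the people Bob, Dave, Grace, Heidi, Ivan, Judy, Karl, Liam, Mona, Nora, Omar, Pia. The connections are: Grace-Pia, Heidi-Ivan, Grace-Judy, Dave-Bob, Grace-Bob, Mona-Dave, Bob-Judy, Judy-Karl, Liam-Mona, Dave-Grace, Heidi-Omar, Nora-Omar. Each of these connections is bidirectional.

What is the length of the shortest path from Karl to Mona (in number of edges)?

4

Distance 0: Karl.
Distance 1: Judy.
Distance 2: Bob, Grace.
Distance 3: Dave, Pia.
Distance 4: Mona — contains Mona.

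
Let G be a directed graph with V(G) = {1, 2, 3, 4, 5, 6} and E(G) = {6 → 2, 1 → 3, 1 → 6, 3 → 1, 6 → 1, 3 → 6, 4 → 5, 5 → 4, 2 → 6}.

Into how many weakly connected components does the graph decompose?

From 1: component {1, 2, 3, 6}.
From 4: component {4, 5}.
That's 2 components.

2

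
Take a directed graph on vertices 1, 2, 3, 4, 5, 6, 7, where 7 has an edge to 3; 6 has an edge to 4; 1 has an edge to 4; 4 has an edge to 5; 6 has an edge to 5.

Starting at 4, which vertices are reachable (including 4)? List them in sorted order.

4, 5

Start at 4.
Its neighbours: 5.
Nothing further is reachable.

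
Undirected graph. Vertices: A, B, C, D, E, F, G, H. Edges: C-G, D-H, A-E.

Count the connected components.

From A: component {A, E}.
From B: component {B}.
From C: component {C, G}.
From D: component {D, H}.
From F: component {F}.
That's 5 components.

5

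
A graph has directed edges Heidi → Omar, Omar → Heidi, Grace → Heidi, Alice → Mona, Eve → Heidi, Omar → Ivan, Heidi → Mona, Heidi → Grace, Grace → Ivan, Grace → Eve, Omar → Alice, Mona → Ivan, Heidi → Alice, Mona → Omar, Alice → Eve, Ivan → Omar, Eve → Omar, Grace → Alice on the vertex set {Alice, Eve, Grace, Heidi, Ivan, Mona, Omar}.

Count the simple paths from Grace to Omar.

19

Grace→Alice→Eve→Heidi→Mona→Ivan→Omar
Grace→Alice→Eve→Heidi→Mona→Omar
Grace→Alice→Eve→Heidi→Omar
Grace→Alice→Eve→Omar
Grace→Alice→Mona→Ivan→Omar
Grace→Alice→Mona→Omar
Grace→Eve→Heidi→Alice→Mona→Ivan→Omar
Grace→Eve→Heidi→Alice→Mona→Omar
... and 11 more.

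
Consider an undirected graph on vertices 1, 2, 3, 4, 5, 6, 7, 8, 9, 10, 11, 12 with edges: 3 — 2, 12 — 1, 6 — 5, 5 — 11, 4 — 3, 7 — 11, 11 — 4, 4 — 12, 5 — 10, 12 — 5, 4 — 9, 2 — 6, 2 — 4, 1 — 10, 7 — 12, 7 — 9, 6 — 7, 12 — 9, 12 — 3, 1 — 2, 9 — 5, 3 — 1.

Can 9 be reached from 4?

Explore from 4.
Distance 1: reach 2, 3, 9, 11, 12.
Found 9.

Yes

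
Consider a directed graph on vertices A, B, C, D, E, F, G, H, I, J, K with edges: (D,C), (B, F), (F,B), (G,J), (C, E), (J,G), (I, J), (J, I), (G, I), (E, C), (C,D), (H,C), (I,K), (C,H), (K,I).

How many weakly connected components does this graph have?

From A: component {A}.
From B: component {B, F}.
From C: component {C, D, E, H}.
From G: component {G, I, J, K}.
That's 4 components.

4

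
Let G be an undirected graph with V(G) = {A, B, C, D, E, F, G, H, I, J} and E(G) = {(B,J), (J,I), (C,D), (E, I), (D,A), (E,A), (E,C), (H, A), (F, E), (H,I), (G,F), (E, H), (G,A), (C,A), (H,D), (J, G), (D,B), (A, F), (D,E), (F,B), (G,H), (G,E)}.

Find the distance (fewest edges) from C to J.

3

Distance 0: C.
Distance 1: A, D, E.
Distance 2: B, F, G, H, I.
Distance 3: J — contains J.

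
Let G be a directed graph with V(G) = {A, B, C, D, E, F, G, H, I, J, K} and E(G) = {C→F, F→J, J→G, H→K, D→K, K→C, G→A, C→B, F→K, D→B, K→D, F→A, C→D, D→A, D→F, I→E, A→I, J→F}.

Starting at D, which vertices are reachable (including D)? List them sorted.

Start at D.
Its neighbours: A, B, F, K.
Then their neighbours: C, I, J.
Then next layer: E, G.
Nothing further is reachable.

A, B, C, D, E, F, G, I, J, K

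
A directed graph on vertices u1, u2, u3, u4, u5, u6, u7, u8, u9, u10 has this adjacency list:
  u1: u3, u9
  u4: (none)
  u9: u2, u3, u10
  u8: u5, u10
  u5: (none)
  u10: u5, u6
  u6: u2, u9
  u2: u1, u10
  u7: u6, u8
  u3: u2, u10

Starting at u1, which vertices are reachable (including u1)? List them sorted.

Start at u1.
Its neighbours: u3, u9.
Then their neighbours: u2, u10.
Then next layer: u5, u6.
Nothing further is reachable.

u1, u2, u3, u5, u6, u9, u10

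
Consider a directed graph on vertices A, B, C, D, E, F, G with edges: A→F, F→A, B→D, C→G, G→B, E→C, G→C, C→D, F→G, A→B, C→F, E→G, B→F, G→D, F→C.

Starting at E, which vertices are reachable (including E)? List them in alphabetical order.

A, B, C, D, E, F, G

Start at E.
Its neighbours: C, G.
Then their neighbours: B, D, F.
Then next layer: A.
Every vertex is now reached.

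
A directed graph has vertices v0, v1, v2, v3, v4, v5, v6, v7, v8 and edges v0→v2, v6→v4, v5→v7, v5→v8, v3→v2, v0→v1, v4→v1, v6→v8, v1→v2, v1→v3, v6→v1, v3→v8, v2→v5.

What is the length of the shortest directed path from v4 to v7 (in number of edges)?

Distance 0: v4.
Distance 1: v1.
Distance 2: v2, v3.
Distance 3: v5, v8.
Distance 4: v7 — contains v7.

4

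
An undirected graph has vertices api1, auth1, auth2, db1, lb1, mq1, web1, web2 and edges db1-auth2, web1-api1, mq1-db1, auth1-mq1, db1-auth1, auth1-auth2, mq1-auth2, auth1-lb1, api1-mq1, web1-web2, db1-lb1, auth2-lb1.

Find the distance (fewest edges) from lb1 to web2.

Distance 0: lb1.
Distance 1: auth1, auth2, db1.
Distance 2: mq1.
Distance 3: api1.
Distance 4: web1.
Distance 5: web2 — contains web2.

5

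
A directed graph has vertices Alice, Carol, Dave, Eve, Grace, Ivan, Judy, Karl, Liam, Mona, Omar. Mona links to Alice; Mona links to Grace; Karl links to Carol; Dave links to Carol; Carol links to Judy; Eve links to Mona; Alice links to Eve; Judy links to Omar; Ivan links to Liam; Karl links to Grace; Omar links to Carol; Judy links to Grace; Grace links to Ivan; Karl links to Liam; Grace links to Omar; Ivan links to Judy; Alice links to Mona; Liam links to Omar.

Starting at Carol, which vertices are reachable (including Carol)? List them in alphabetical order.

Carol, Grace, Ivan, Judy, Liam, Omar

Start at Carol.
Its neighbours: Judy.
Then their neighbours: Grace, Omar.
Then next layer: Ivan.
Then next layer: Liam.
Nothing further is reachable.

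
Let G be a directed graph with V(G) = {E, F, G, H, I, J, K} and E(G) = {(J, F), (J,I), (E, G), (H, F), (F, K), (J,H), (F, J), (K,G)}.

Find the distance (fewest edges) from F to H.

Distance 0: F.
Distance 1: J, K.
Distance 2: G, H, I — contains H.

2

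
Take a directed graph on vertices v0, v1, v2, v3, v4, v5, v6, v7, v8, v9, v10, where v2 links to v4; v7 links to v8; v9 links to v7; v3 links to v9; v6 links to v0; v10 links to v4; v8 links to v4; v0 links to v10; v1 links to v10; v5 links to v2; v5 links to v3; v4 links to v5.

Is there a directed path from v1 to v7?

Explore from v1.
Distance 1: reach v10.
Distance 2: reach v4.
Distance 3: reach v5.
Distance 4: reach v2, v3.
Distance 5: reach v9.
Distance 6: reach v7.
Found v7.

Yes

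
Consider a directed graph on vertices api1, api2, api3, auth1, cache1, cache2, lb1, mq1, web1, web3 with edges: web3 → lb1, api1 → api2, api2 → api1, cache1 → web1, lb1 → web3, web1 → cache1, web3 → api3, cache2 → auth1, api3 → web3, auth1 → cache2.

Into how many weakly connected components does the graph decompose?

From api1: component {api1, api2}.
From api3: component {api3, lb1, web3}.
From auth1: component {auth1, cache2}.
From cache1: component {cache1, web1}.
From mq1: component {mq1}.
That's 5 components.

5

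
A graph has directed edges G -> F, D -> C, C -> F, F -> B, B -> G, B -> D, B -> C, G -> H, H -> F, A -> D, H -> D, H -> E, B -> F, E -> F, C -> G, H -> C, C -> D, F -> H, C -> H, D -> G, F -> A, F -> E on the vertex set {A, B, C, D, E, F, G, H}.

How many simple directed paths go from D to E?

D→C→F→B→G→H→E
D→C→F→E
D→C→F→H→E
D→C→G→F→E
D→C→G→F→H→E
D→C→G→H→E
D→C→G→H→F→E
D→C→H→E
D→C→H→F→E
D→G→F→B→C→H→E
D→G→F→E
D→G→F→H→E
D→G→H→C→F→E
D→G→H→E
D→G→H→F→E

15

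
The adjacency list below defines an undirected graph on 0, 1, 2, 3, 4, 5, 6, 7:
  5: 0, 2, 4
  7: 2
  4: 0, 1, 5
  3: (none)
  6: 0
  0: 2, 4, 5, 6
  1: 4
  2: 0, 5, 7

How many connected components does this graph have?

From 0: component {0, 1, 2, 4, 5, 6, 7}.
From 3: component {3}.
That's 2 components.

2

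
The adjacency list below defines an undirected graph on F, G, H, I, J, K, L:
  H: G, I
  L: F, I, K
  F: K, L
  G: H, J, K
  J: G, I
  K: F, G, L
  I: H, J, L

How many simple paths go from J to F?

J–G–H–I–L–F
J–G–H–I–L–K–F
J–G–K–F
J–G–K–L–F
J–I–H–G–K–F
J–I–H–G–K–L–F
J–I–L–F
J–I–L–K–F

8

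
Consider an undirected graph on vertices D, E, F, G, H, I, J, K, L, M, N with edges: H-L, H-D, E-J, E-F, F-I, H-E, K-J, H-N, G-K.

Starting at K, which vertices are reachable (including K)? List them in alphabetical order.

Start at K.
Its neighbours: G, J.
Then their neighbours: E.
Then next layer: F, H.
Then next layer: D, I, L, N.
Nothing further is reachable.

D, E, F, G, H, I, J, K, L, N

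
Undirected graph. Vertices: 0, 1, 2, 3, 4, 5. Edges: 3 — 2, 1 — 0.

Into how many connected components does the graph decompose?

From 0: component {0, 1}.
From 2: component {2, 3}.
From 4: component {4}.
From 5: component {5}.
That's 4 components.

4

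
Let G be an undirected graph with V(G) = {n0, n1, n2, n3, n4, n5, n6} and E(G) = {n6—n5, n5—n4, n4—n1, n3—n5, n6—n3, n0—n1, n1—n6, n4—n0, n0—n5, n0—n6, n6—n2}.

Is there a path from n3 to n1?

Explore from n3.
Distance 1: reach n5, n6.
Distance 2: reach n0, n1, n2, n4.
Found n1.

Yes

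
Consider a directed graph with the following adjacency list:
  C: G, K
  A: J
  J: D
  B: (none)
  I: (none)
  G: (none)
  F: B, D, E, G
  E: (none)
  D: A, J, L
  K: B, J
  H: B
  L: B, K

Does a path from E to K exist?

E has no outgoing edges, so nothing is reachable from it.

No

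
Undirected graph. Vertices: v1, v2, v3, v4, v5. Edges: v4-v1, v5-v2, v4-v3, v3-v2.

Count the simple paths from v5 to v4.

v5–v2–v3–v4

1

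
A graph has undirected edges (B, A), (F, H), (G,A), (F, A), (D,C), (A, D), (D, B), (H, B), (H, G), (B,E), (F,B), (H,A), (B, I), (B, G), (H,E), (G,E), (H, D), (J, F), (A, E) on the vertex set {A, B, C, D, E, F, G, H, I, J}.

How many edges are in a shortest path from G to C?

3

Distance 0: G.
Distance 1: A, B, E, H.
Distance 2: D, F, I.
Distance 3: C, J — contains C.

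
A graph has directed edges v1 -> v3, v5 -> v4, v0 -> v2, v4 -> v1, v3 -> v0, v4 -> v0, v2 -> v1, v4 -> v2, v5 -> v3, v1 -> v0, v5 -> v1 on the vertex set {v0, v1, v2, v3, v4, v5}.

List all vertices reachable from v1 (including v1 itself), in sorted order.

v0, v1, v2, v3

Start at v1.
Its neighbours: v0, v3.
Then their neighbours: v2.
Nothing further is reachable.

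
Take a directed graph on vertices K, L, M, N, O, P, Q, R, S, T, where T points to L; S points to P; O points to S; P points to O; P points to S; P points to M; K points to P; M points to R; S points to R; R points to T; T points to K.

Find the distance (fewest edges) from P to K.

4

Distance 0: P.
Distance 1: M, O, S.
Distance 2: R.
Distance 3: T.
Distance 4: K, L — contains K.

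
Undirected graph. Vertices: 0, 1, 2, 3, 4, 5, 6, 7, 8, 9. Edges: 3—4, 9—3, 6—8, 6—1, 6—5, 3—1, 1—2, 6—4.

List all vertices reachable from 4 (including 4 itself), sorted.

Start at 4.
Its neighbours: 3, 6.
Then their neighbours: 1, 5, 8, 9.
Then next layer: 2.
Nothing further is reachable.

1, 2, 3, 4, 5, 6, 8, 9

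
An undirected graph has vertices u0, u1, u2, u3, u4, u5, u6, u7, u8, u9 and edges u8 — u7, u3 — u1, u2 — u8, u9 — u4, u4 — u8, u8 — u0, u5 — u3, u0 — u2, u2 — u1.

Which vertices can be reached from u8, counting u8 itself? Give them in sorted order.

u0, u1, u2, u3, u4, u5, u7, u8, u9

Start at u8.
Its neighbours: u0, u2, u4, u7.
Then their neighbours: u1, u9.
Then next layer: u3.
Then next layer: u5.
Nothing further is reachable.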